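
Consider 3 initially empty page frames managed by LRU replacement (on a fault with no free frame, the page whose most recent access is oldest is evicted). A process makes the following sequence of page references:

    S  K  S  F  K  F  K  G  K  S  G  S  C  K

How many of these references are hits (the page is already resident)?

7

S → miss, frames [S]
K → miss, frames [S, K]
S → hit
F → miss, frames [K, S, F]
K → hit
F → hit
K → hit
G → miss, evict S, frames [F, K, G]
K → hit
S → miss, evict F, frames [G, K, S]
G → hit
S → hit
C → miss, evict K, frames [G, S, C]
K → miss, evict G, frames [S, C, K]
Hits: 7.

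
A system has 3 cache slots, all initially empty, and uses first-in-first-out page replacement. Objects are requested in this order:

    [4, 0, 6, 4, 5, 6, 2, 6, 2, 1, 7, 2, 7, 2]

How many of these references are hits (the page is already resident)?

4 -> miss, frames [4]
0 -> miss, frames [4, 0]
6 -> miss, frames [4, 0, 6]
4 -> hit
5 -> miss, evict 4, frames [0, 6, 5]
6 -> hit
2 -> miss, evict 0, frames [6, 5, 2]
6 -> hit
2 -> hit
1 -> miss, evict 6, frames [5, 2, 1]
7 -> miss, evict 5, frames [2, 1, 7]
2 -> hit
7 -> hit
2 -> hit
Hits: 7.

7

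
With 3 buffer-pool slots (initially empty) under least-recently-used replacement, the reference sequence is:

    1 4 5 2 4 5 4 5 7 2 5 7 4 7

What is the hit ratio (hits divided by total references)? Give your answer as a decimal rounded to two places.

1 → fault, frames (1)
4 → fault, frames (1 4)
5 → fault, frames (1 4 5)
2 → fault, evict 1, frames (4 5 2)
4 → hit
5 → hit
4 → hit
5 → hit
7 → fault, evict 2, frames (4 5 7)
2 → fault, evict 4, frames (5 7 2)
5 → hit
7 → hit
4 → fault, evict 2, frames (5 7 4)
7 → hit
Hits: 7 of 14 references → 7/14 = 0.5000.

0.50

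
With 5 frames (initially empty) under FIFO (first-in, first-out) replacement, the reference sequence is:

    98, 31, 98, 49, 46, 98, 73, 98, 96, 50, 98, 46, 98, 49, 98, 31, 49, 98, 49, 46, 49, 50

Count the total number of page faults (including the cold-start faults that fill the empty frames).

11

98: fault, frames {98}
31: fault, frames {98,31}
98: hit
49: fault, frames {98,31,49}
46: fault, frames {98,31,49,46}
98: hit
73: fault, frames {98,31,49,46,73}
98: hit
96: fault, evict 98, frames {31,49,46,73,96}
50: fault, evict 31, frames {49,46,73,96,50}
98: fault, evict 49, frames {46,73,96,50,98}
46: hit
98: hit
49: fault, evict 46, frames {73,96,50,98,49}
98: hit
31: fault, evict 73, frames {96,50,98,49,31}
49: hit
98: hit
49: hit
46: fault, evict 96, frames {50,98,49,31,46}
49: hit
50: hit
Page faults: 11.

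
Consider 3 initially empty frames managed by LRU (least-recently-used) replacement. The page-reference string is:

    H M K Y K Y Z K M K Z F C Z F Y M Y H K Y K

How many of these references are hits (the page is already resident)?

H → fault, frames [H]
M → fault, frames [H, M]
K → fault, frames [H, M, K]
Y → fault, evict H, frames [M, K, Y]
K → hit
Y → hit
Z → fault, evict M, frames [K, Y, Z]
K → hit
M → fault, evict Y, frames [Z, K, M]
K → hit
Z → hit
F → fault, evict M, frames [K, Z, F]
C → fault, evict K, frames [Z, F, C]
Z → hit
F → hit
Y → fault, evict C, frames [Z, F, Y]
M → fault, evict Z, frames [F, Y, M]
Y → hit
H → fault, evict F, frames [M, Y, H]
K → fault, evict M, frames [Y, H, K]
Y → hit
K → hit
Hits: 10.

10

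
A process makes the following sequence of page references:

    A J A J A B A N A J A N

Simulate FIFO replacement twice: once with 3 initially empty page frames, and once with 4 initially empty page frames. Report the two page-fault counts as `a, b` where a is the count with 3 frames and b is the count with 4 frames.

3 frames: F F . . . F . F F F . . → 6 faults.
4 frames: F F . . . F . F . . . . → 4 faults.
4 < 6: adding a frame reduced faults, as is typical.

6, 4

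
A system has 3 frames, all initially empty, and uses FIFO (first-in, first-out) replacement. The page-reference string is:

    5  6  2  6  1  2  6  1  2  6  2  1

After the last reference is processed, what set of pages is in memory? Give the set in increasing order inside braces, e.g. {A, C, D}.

{1, 2, 6}

5 -> fault, frames (5)
6 -> fault, frames (5 6)
2 -> fault, frames (5 6 2)
6 -> hit
1 -> fault, evict 5, frames (6 2 1)
2 -> hit
6 -> hit
1 -> hit
2 -> hit
6 -> hit
2 -> hit
1 -> hit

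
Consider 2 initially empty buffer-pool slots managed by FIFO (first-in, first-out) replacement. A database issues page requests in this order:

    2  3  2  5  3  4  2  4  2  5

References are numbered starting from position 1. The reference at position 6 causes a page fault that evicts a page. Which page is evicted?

pos 1: 2: miss, frames {2}
pos 2: 3: miss, frames {2,3}
pos 3: 2: hit
pos 4: 5: miss, evict 2, frames {3,5}
pos 5: 3: hit
pos 6: 4: miss, evict 3, frames {5,4}
At position 6, page 3 is evicted.

3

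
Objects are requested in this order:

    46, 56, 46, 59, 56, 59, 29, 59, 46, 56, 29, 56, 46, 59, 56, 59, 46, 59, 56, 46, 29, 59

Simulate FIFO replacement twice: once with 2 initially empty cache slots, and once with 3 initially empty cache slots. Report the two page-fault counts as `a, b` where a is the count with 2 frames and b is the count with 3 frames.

16, 8

2 frames: F F . F . . F . F F F . F F F . F F F F F F → 16 faults.
3 frames: F F . F . . F . F F . . . F . . . . . . F . → 8 faults.
8 < 16: adding a frame reduced faults, as is typical.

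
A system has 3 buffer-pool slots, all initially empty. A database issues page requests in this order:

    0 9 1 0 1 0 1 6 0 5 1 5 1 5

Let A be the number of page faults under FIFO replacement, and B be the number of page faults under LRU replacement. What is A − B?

Under FIFO: F F F . . . . F F F F . . . → 7 faults.
Under LRU: F F F . . . . F . F F . . . → 6 faults.
A − B = 7 − 6 = 1.

1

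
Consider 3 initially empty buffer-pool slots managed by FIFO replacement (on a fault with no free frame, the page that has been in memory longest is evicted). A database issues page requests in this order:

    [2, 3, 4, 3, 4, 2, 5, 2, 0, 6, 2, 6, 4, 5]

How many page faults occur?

9

2: miss, frames [2]
3: miss, frames [2, 3]
4: miss, frames [2, 3, 4]
3: hit
4: hit
2: hit
5: miss, evict 2, frames [3, 4, 5]
2: miss, evict 3, frames [4, 5, 2]
0: miss, evict 4, frames [5, 2, 0]
6: miss, evict 5, frames [2, 0, 6]
2: hit
6: hit
4: miss, evict 2, frames [0, 6, 4]
5: miss, evict 0, frames [6, 4, 5]
Page faults: 9.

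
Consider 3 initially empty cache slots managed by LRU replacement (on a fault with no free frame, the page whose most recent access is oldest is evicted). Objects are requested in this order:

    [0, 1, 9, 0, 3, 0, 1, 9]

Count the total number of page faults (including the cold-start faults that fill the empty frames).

0: miss, frames (0)
1: miss, frames (0 1)
9: miss, frames (0 1 9)
0: hit
3: miss, evict 1, frames (9 0 3)
0: hit
1: miss, evict 9, frames (3 0 1)
9: miss, evict 3, frames (0 1 9)
Page faults: 6.

6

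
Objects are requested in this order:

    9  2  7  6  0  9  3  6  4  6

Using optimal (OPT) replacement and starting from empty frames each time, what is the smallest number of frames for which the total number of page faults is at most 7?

3

f=1: 10 faults
f=2: 8 faults
f=3: 7 faults
f=4: 7 faults
f=5: 7 faults
f=6: 7 faults
f=7: 7 faults
Smallest f with faults ≤ 7 is 3.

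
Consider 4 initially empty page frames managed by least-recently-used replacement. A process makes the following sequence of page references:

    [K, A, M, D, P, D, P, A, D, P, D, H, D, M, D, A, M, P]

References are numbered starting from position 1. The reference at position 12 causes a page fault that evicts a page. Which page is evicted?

pos 1: K: fault, frames (K)
pos 2: A: fault, frames (K A)
pos 3: M: fault, frames (K A M)
pos 4: D: fault, frames (K A M D)
pos 5: P: fault, evict K, frames (A M D P)
pos 6: D: hit
pos 7: P: hit
pos 8: A: hit
pos 9: D: hit
pos 10: P: hit
pos 11: D: hit
pos 12: H: fault, evict M, frames (A P D H)
At position 12, page M is evicted.

M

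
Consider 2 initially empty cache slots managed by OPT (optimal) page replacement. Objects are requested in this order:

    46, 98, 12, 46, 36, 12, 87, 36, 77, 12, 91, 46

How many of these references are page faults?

9

46 → miss, frames [46]
98 → miss, frames [46, 98]
12 → miss, evict 98, frames [46, 12]
46 → hit
36 → miss, evict 46, frames [12, 36]
12 → hit
87 → miss, evict 12, frames [36, 87]
36 → hit
77 → miss, evict 87, frames [36, 77]
12 → miss, evict 77, frames [36, 12]
91 → miss, evict 12, frames [36, 91]
46 → miss, evict 91, frames [36, 46]
Page faults: 9.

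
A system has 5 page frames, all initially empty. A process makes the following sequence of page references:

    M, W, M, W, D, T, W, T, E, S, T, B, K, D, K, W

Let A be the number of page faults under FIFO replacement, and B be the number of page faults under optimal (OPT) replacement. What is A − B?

Under FIFO: F F . . F F . . F F . F F F . F → 10 faults.
Under OPT: F F . . F F . . F F . F F . . . → 8 faults.
A − B = 10 − 8 = 2.

2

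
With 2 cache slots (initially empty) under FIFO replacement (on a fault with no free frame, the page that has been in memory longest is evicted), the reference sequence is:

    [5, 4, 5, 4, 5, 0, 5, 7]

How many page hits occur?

3

5 -> fault, frames (5)
4 -> fault, frames (5 4)
5 -> hit
4 -> hit
5 -> hit
0 -> fault, evict 5, frames (4 0)
5 -> fault, evict 4, frames (0 5)
7 -> fault, evict 0, frames (5 7)
Hits: 3.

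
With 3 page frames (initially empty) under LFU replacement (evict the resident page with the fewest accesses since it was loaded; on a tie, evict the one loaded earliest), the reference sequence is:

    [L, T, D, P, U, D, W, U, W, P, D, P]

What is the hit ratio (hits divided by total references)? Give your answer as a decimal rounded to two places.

0.25

L -> miss, frames {L}
T -> miss, frames {L,T}
D -> miss, frames {L,T,D}
P -> miss, evict L, frames {T,D,P}
U -> miss, evict T, frames {D,P,U}
D -> hit
W -> miss, evict P, frames {D,U,W}
U -> hit
W -> hit
P -> miss, evict D, frames {U,W,P}
D -> miss, evict P, frames {U,W,D}
P -> miss, evict D, frames {U,W,P}
Hits: 3 of 12 references → 3/12 = 0.2500.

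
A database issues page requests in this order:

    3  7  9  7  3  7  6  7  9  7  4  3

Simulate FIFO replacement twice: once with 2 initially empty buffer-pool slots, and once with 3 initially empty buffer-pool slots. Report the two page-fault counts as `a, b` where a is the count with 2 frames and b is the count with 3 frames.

10, 6

2 frames: F F F . F F F . F F F F → 10 faults.
3 frames: F F F . . . F . . . F F → 6 faults.
6 < 10: adding a frame reduced faults, as is typical.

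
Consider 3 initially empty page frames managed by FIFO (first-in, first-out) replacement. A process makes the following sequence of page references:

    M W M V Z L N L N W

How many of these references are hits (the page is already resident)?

M -> miss, frames {M}
W -> miss, frames {M,W}
M -> hit
V -> miss, frames {M,W,V}
Z -> miss, evict M, frames {W,V,Z}
L -> miss, evict W, frames {V,Z,L}
N -> miss, evict V, frames {Z,L,N}
L -> hit
N -> hit
W -> miss, evict Z, frames {L,N,W}
Hits: 3.

3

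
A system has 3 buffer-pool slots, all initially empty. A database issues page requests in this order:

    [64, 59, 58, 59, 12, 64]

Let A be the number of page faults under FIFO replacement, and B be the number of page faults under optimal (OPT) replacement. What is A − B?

Under FIFO: F F F . F F → 5 faults.
Under OPT: F F F . F . → 4 faults.
A − B = 5 − 4 = 1.

1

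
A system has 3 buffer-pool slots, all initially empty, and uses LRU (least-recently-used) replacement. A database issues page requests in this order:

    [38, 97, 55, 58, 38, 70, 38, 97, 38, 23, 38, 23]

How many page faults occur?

38: miss, frames [38]
97: miss, frames [38, 97]
55: miss, frames [38, 97, 55]
58: miss, evict 38, frames [97, 55, 58]
38: miss, evict 97, frames [55, 58, 38]
70: miss, evict 55, frames [58, 38, 70]
38: hit
97: miss, evict 58, frames [70, 38, 97]
38: hit
23: miss, evict 70, frames [97, 38, 23]
38: hit
23: hit
Page faults: 8.

8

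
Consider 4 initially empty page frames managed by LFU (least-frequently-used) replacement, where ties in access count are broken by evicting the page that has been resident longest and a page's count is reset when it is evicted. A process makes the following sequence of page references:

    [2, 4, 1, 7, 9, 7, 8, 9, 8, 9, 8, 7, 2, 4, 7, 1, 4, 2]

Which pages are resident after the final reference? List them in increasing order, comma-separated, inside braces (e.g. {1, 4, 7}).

2: miss, frames [2]
4: miss, frames [2, 4]
1: miss, frames [2, 4, 1]
7: miss, frames [2, 4, 1, 7]
9: miss, evict 2, frames [4, 1, 7, 9]
7: hit
8: miss, evict 4, frames [1, 7, 9, 8]
9: hit
8: hit
9: hit
8: hit
7: hit
2: miss, evict 1, frames [7, 9, 8, 2]
4: miss, evict 2, frames [7, 9, 8, 4]
7: hit
1: miss, evict 4, frames [7, 9, 8, 1]
4: miss, evict 1, frames [7, 9, 8, 4]
2: miss, evict 4, frames [7, 9, 8, 2]

{2, 7, 8, 9}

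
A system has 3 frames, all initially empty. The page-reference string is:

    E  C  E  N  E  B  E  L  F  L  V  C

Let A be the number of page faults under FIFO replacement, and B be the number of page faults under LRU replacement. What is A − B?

1

Under FIFO: F F . F . F F F F . F F → 9 faults.
Under LRU: F F . F . F . F F . F F → 8 faults.
A − B = 9 − 8 = 1.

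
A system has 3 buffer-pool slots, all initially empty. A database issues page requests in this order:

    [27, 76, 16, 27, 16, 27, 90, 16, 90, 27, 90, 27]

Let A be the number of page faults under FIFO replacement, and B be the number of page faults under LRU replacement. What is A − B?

1

Under FIFO: F F F . . . F . . F . . → 5 faults.
Under LRU: F F F . . . F . . . . . → 4 faults.
A − B = 5 − 4 = 1.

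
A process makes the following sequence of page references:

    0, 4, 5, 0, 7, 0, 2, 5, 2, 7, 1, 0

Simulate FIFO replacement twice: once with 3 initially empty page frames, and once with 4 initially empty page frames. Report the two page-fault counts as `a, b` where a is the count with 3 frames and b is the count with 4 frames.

10, 7

3 frames: F F F . F F F F . F F F → 10 faults.
4 frames: F F F . F . F . . . F F → 7 faults.
7 < 10: adding a frame reduced faults, as is typical.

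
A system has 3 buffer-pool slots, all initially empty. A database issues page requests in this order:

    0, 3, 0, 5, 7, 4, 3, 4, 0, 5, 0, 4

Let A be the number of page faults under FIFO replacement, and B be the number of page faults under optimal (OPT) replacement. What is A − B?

3

Under FIFO: F F . F F F F . F F . F → 9 faults.
Under OPT: F F . F F F . . . F . . → 6 faults.
A − B = 9 − 6 = 3.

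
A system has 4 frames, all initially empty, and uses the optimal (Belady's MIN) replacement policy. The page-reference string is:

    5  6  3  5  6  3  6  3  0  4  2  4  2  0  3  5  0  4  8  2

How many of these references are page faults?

8

5 -> fault, frames {5}
6 -> fault, frames {5,6}
3 -> fault, frames {5,6,3}
5 -> hit
6 -> hit
3 -> hit
6 -> hit
3 -> hit
0 -> fault, frames {5,6,3,0}
4 -> fault, evict 6, frames {5,3,0,4}
2 -> fault, evict 5, frames {3,0,4,2}
4 -> hit
2 -> hit
0 -> hit
3 -> hit
5 -> fault, evict 3, frames {0,4,2,5}
0 -> hit
4 -> hit
8 -> fault, evict 5, frames {0,4,2,8}
2 -> hit
Page faults: 8.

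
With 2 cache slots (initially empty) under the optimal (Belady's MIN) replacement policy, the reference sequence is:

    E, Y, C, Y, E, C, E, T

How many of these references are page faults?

5

E -> fault, frames (E)
Y -> fault, frames (E Y)
C -> fault, evict E, frames (Y C)
Y -> hit
E -> fault, evict Y, frames (C E)
C -> hit
E -> hit
T -> fault, evict E, frames (C T)
Page faults: 5.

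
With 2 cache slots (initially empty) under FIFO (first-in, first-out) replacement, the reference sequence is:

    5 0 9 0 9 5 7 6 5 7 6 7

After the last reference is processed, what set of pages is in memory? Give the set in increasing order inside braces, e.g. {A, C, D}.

{6, 7}

5 → fault, frames (5)
0 → fault, frames (5 0)
9 → fault, evict 5, frames (0 9)
0 → hit
9 → hit
5 → fault, evict 0, frames (9 5)
7 → fault, evict 9, frames (5 7)
6 → fault, evict 5, frames (7 6)
5 → fault, evict 7, frames (6 5)
7 → fault, evict 6, frames (5 7)
6 → fault, evict 5, frames (7 6)
7 → hit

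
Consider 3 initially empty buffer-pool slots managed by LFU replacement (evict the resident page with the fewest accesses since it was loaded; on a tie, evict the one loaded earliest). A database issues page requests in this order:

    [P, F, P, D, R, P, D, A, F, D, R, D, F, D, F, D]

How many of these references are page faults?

8

P -> fault, frames {P}
F -> fault, frames {P,F}
P -> hit
D -> fault, frames {P,F,D}
R -> fault, evict F, frames {P,D,R}
P -> hit
D -> hit
A -> fault, evict R, frames {P,D,A}
F -> fault, evict A, frames {P,D,F}
D -> hit
R -> fault, evict F, frames {P,D,R}
D -> hit
F -> fault, evict R, frames {P,D,F}
D -> hit
F -> hit
D -> hit
Page faults: 8.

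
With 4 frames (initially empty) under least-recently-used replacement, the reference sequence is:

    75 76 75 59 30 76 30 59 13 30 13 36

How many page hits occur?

75 → fault, frames {75}
76 → fault, frames {75,76}
75 → hit
59 → fault, frames {76,75,59}
30 → fault, frames {76,75,59,30}
76 → hit
30 → hit
59 → hit
13 → fault, evict 75, frames {76,30,59,13}
30 → hit
13 → hit
36 → fault, evict 76, frames {59,30,13,36}
Hits: 6.

6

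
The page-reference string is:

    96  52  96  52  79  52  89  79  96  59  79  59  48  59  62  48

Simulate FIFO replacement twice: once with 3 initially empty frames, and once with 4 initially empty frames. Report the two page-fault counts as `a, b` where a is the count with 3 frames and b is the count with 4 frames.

3 frames: F F . . F . F . F F F . F . F . → 9 faults.
4 frames: F F . . F . F . . F . . F . F . → 7 faults.
7 < 9: adding a frame reduced faults, as is typical.

9, 7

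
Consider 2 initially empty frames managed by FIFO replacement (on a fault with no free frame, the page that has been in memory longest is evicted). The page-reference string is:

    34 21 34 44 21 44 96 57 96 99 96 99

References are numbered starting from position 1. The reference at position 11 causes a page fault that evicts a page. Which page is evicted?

57

pos 1: 34 → fault, frames [34]
pos 2: 21 → fault, frames [34, 21]
pos 3: 34 → hit
pos 4: 44 → fault, evict 34, frames [21, 44]
pos 5: 21 → hit
pos 6: 44 → hit
pos 7: 96 → fault, evict 21, frames [44, 96]
pos 8: 57 → fault, evict 44, frames [96, 57]
pos 9: 96 → hit
pos 10: 99 → fault, evict 96, frames [57, 99]
pos 11: 96 → fault, evict 57, frames [99, 96]
At position 11, page 57 is evicted.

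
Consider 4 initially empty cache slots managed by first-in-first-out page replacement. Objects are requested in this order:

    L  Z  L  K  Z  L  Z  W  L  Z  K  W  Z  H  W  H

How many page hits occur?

11

L → fault, frames {L}
Z → fault, frames {L,Z}
L → hit
K → fault, frames {L,Z,K}
Z → hit
L → hit
Z → hit
W → fault, frames {L,Z,K,W}
L → hit
Z → hit
K → hit
W → hit
Z → hit
H → fault, evict L, frames {Z,K,W,H}
W → hit
H → hit
Hits: 11.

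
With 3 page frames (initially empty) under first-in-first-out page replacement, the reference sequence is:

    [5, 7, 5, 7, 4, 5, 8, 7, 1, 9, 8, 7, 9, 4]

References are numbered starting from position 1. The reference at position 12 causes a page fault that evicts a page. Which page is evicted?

8

pos 1: 5: fault, frames (5)
pos 2: 7: fault, frames (5 7)
pos 3: 5: hit
pos 4: 7: hit
pos 5: 4: fault, frames (5 7 4)
pos 6: 5: hit
pos 7: 8: fault, evict 5, frames (7 4 8)
pos 8: 7: hit
pos 9: 1: fault, evict 7, frames (4 8 1)
pos 10: 9: fault, evict 4, frames (8 1 9)
pos 11: 8: hit
pos 12: 7: fault, evict 8, frames (1 9 7)
At position 12, page 8 is evicted.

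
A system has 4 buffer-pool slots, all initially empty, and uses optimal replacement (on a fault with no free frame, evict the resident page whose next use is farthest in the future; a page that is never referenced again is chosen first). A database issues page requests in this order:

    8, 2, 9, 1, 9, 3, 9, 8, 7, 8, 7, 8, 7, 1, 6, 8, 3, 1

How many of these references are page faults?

7

8: fault, frames {8}
2: fault, frames {8,2}
9: fault, frames {8,2,9}
1: fault, frames {8,2,9,1}
9: hit
3: fault, evict 2, frames {8,9,1,3}
9: hit
8: hit
7: fault, evict 9, frames {8,1,3,7}
8: hit
7: hit
8: hit
7: hit
1: hit
6: fault, evict 7, frames {8,1,3,6}
8: hit
3: hit
1: hit
Page faults: 7.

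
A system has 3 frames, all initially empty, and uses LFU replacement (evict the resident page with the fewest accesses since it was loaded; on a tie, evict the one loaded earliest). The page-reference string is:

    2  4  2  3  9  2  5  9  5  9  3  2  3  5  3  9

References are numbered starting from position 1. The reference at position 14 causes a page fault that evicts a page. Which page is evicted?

pos 1: 2 → fault, frames {2}
pos 2: 4 → fault, frames {2,4}
pos 3: 2 → hit
pos 4: 3 → fault, frames {2,4,3}
pos 5: 9 → fault, evict 4, frames {2,3,9}
pos 6: 2 → hit
pos 7: 5 → fault, evict 3, frames {2,9,5}
pos 8: 9 → hit
pos 9: 5 → hit
pos 10: 9 → hit
pos 11: 3 → fault, evict 5, frames {2,9,3}
pos 12: 2 → hit
pos 13: 3 → hit
pos 14: 5 → fault, evict 3, frames {2,9,5}
At position 14, page 3 is evicted.

3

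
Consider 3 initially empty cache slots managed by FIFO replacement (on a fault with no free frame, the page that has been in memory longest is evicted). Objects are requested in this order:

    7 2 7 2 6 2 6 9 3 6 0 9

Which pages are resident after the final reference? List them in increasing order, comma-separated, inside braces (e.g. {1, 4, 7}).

{0, 3, 9}

7: miss, frames [7]
2: miss, frames [7, 2]
7: hit
2: hit
6: miss, frames [7, 2, 6]
2: hit
6: hit
9: miss, evict 7, frames [2, 6, 9]
3: miss, evict 2, frames [6, 9, 3]
6: hit
0: miss, evict 6, frames [9, 3, 0]
9: hit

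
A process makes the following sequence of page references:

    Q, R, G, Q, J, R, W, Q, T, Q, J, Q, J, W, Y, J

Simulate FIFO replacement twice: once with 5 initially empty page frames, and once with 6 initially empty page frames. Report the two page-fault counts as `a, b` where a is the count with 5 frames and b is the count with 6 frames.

8, 7

5 frames: F F F . F . F . F F . . . . F . → 8 faults.
6 frames: F F F . F . F . F . . . . . F . → 7 faults.
7 < 8: adding a frame reduced faults, as is typical.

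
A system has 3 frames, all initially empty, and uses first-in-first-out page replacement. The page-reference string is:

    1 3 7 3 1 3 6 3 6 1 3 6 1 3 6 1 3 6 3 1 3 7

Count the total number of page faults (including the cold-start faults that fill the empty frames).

1 → fault, frames [1]
3 → fault, frames [1, 3]
7 → fault, frames [1, 3, 7]
3 → hit
1 → hit
3 → hit
6 → fault, evict 1, frames [3, 7, 6]
3 → hit
6 → hit
1 → fault, evict 3, frames [7, 6, 1]
3 → fault, evict 7, frames [6, 1, 3]
6 → hit
1 → hit
3 → hit
6 → hit
1 → hit
3 → hit
6 → hit
3 → hit
1 → hit
3 → hit
7 → fault, evict 6, frames [1, 3, 7]
Page faults: 7.

7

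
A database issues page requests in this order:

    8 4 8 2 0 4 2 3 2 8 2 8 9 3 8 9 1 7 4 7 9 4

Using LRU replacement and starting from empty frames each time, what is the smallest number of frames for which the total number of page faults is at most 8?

7

f=1: 22 faults
f=2: 17 faults
f=3: 13 faults
f=4: 10 faults
f=5: 9 faults
f=6: 9 faults
f=7: 8 faults
f=8: 8 faults
Smallest f with faults ≤ 8 is 7.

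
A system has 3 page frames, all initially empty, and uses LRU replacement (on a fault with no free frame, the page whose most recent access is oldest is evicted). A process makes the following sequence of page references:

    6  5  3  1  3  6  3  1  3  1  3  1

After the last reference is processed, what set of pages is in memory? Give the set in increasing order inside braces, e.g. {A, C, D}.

6: fault, frames (6)
5: fault, frames (6 5)
3: fault, frames (6 5 3)
1: fault, evict 6, frames (5 3 1)
3: hit
6: fault, evict 5, frames (1 3 6)
3: hit
1: hit
3: hit
1: hit
3: hit
1: hit

{1, 3, 6}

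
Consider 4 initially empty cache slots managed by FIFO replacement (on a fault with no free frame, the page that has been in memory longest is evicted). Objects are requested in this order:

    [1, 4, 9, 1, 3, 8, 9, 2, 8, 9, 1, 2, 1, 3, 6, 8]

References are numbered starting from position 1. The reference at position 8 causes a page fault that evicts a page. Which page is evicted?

4

pos 1: 1 → fault, frames (1)
pos 2: 4 → fault, frames (1 4)
pos 3: 9 → fault, frames (1 4 9)
pos 4: 1 → hit
pos 5: 3 → fault, frames (1 4 9 3)
pos 6: 8 → fault, evict 1, frames (4 9 3 8)
pos 7: 9 → hit
pos 8: 2 → fault, evict 4, frames (9 3 8 2)
At position 8, page 4 is evicted.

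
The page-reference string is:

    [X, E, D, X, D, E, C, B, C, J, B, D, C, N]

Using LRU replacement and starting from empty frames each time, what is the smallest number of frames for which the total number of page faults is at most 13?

2

f=1: 14 faults
f=2: 12 faults
f=3: 9 faults
f=4: 8 faults
f=5: 7 faults
f=6: 7 faults
f=7: 7 faults
Smallest f with faults ≤ 13 is 2.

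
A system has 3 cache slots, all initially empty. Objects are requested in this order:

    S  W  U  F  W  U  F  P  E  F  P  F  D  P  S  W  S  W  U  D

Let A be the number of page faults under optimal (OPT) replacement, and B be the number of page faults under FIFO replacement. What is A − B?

Under OPT: F F F F . . . F F . . . F . F F . . F . → 10 faults.
Under FIFO: F F F F . . . F F . . . F . F F . . F F → 11 faults.
A − B = 10 − 11 = -1.

-1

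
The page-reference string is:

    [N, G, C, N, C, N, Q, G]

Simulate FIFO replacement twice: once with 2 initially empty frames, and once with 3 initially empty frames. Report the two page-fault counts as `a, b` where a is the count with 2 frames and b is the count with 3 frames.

6, 4

2 frames: F F F F . . F F → 6 faults.
3 frames: F F F . . . F . → 4 faults.
4 < 6: adding a frame reduced faults, as is typical.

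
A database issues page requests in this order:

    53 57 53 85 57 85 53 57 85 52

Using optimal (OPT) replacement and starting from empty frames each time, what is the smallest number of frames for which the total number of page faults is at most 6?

f=1: 10 faults
f=2: 6 faults
f=3: 4 faults
f=4: 4 faults
Smallest f with faults ≤ 6 is 2.

2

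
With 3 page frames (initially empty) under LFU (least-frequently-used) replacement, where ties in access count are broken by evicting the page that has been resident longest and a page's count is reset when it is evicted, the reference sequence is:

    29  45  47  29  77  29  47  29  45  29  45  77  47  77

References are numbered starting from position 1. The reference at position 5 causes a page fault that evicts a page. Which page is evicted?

pos 1: 29 -> fault, frames {29}
pos 2: 45 -> fault, frames {29,45}
pos 3: 47 -> fault, frames {29,45,47}
pos 4: 29 -> hit
pos 5: 77 -> fault, evict 45, frames {29,47,77}
At position 5, page 45 is evicted.

45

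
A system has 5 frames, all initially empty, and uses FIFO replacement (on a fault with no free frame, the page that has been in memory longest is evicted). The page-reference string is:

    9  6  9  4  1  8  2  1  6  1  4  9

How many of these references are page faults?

7

9 -> fault, frames (9)
6 -> fault, frames (9 6)
9 -> hit
4 -> fault, frames (9 6 4)
1 -> fault, frames (9 6 4 1)
8 -> fault, frames (9 6 4 1 8)
2 -> fault, evict 9, frames (6 4 1 8 2)
1 -> hit
6 -> hit
1 -> hit
4 -> hit
9 -> fault, evict 6, frames (4 1 8 2 9)
Page faults: 7.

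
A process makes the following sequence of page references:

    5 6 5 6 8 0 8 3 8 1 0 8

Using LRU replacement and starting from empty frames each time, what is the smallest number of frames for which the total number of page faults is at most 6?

4

f=1: 12 faults
f=2: 8 faults
f=3: 7 faults
f=4: 6 faults
f=5: 6 faults
f=6: 6 faults
Smallest f with faults ≤ 6 is 4.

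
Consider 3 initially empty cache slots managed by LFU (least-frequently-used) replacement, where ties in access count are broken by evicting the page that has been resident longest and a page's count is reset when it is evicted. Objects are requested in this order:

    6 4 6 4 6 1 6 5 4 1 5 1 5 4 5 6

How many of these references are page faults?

6 → fault, frames [6]
4 → fault, frames [6, 4]
6 → hit
4 → hit
6 → hit
1 → fault, frames [6, 4, 1]
6 → hit
5 → fault, evict 1, frames [6, 4, 5]
4 → hit
1 → fault, evict 5, frames [6, 4, 1]
5 → fault, evict 1, frames [6, 4, 5]
1 → fault, evict 5, frames [6, 4, 1]
5 → fault, evict 1, frames [6, 4, 5]
4 → hit
5 → hit
6 → hit
Page faults: 8.

8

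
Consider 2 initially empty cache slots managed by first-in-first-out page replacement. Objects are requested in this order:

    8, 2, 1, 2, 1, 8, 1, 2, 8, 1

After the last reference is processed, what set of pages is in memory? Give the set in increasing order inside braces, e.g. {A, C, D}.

{1, 2}

8: miss, frames (8)
2: miss, frames (8 2)
1: miss, evict 8, frames (2 1)
2: hit
1: hit
8: miss, evict 2, frames (1 8)
1: hit
2: miss, evict 1, frames (8 2)
8: hit
1: miss, evict 8, frames (2 1)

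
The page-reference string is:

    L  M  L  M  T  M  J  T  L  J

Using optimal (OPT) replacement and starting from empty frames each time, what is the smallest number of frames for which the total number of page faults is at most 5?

2

f=1: 10 faults
f=2: 5 faults
f=3: 4 faults
f=4: 4 faults
Smallest f with faults ≤ 5 is 2.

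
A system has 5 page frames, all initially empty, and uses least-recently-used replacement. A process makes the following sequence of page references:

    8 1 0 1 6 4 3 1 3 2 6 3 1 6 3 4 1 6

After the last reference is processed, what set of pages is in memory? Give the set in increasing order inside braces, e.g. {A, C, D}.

8: fault, frames (8)
1: fault, frames (8 1)
0: fault, frames (8 1 0)
1: hit
6: fault, frames (8 0 1 6)
4: fault, frames (8 0 1 6 4)
3: fault, evict 8, frames (0 1 6 4 3)
1: hit
3: hit
2: fault, evict 0, frames (6 4 1 3 2)
6: hit
3: hit
1: hit
6: hit
3: hit
4: hit
1: hit
6: hit

{1, 2, 3, 4, 6}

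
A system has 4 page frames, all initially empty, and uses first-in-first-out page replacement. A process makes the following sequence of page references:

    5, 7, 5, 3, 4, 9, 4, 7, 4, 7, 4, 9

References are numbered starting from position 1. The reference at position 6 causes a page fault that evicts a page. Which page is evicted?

5

pos 1: 5 → fault, frames {5}
pos 2: 7 → fault, frames {5,7}
pos 3: 5 → hit
pos 4: 3 → fault, frames {5,7,3}
pos 5: 4 → fault, frames {5,7,3,4}
pos 6: 9 → fault, evict 5, frames {7,3,4,9}
At position 6, page 5 is evicted.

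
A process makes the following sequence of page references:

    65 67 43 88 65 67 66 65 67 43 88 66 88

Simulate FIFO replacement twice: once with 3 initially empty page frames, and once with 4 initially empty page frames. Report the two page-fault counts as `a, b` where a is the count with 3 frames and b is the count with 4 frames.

9, 10

3 frames: F F F F F F F . . F F . . → 9 faults.
4 frames: F F F F . . F F F F F F . → 10 faults.
10 > 9: adding a frame increased faults — Belady's anomaly.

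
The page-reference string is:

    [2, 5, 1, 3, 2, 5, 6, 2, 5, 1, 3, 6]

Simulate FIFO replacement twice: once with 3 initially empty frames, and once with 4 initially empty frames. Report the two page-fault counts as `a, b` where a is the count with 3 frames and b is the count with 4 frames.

3 frames: F F F F F F F . . F F . → 9 faults.
4 frames: F F F F . . F F F F F F → 10 faults.
10 > 9: adding a frame increased faults — Belady's anomaly.

9, 10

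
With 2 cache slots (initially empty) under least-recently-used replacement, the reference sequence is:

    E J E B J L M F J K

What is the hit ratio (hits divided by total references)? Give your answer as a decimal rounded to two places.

E: miss, frames (E)
J: miss, frames (E J)
E: hit
B: miss, evict J, frames (E B)
J: miss, evict E, frames (B J)
L: miss, evict B, frames (J L)
M: miss, evict J, frames (L M)
F: miss, evict L, frames (M F)
J: miss, evict M, frames (F J)
K: miss, evict F, frames (J K)
Hits: 1 of 10 references → 1/10 = 0.1000.

0.10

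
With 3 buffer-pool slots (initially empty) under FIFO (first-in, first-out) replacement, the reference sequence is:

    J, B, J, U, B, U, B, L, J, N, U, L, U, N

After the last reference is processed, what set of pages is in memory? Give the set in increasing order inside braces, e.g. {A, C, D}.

J: miss, frames (J)
B: miss, frames (J B)
J: hit
U: miss, frames (J B U)
B: hit
U: hit
B: hit
L: miss, evict J, frames (B U L)
J: miss, evict B, frames (U L J)
N: miss, evict U, frames (L J N)
U: miss, evict L, frames (J N U)
L: miss, evict J, frames (N U L)
U: hit
N: hit

{L, N, U}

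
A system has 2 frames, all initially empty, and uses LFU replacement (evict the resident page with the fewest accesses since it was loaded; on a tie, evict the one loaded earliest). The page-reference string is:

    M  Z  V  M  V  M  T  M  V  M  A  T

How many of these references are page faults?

M -> fault, frames (M)
Z -> fault, frames (M Z)
V -> fault, evict M, frames (Z V)
M -> fault, evict Z, frames (V M)
V -> hit
M -> hit
T -> fault, evict V, frames (M T)
M -> hit
V -> fault, evict T, frames (M V)
M -> hit
A -> fault, evict V, frames (M A)
T -> fault, evict A, frames (M T)
Page faults: 8.

8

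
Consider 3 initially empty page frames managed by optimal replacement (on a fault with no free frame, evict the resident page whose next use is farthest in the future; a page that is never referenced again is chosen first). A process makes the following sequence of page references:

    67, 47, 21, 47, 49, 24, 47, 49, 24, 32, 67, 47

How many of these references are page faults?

67 → fault, frames [67]
47 → fault, frames [67, 47]
21 → fault, frames [67, 47, 21]
47 → hit
49 → fault, evict 21, frames [67, 47, 49]
24 → fault, evict 67, frames [47, 49, 24]
47 → hit
49 → hit
24 → hit
32 → fault, evict 24, frames [47, 49, 32]
67 → fault, evict 32, frames [47, 49, 67]
47 → hit
Page faults: 7.

7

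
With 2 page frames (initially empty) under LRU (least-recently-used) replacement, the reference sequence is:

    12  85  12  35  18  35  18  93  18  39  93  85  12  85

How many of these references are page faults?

12 → miss, frames [12]
85 → miss, frames [12, 85]
12 → hit
35 → miss, evict 85, frames [12, 35]
18 → miss, evict 12, frames [35, 18]
35 → hit
18 → hit
93 → miss, evict 35, frames [18, 93]
18 → hit
39 → miss, evict 93, frames [18, 39]
93 → miss, evict 18, frames [39, 93]
85 → miss, evict 39, frames [93, 85]
12 → miss, evict 93, frames [85, 12]
85 → hit
Page faults: 9.

9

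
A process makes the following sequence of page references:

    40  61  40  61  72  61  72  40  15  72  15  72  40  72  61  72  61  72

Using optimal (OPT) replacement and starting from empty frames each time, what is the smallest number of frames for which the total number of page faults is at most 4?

4

f=1: 18 faults
f=2: 7 faults
f=3: 5 faults
f=4: 4 faults
Smallest f with faults ≤ 4 is 4.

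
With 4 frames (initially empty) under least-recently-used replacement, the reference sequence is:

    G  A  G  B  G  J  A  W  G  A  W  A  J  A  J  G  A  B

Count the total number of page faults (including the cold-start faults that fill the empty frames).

6

G: fault, frames (G)
A: fault, frames (G A)
G: hit
B: fault, frames (A G B)
G: hit
J: fault, frames (A B G J)
A: hit
W: fault, evict B, frames (G J A W)
G: hit
A: hit
W: hit
A: hit
J: hit
A: hit
J: hit
G: hit
A: hit
B: fault, evict W, frames (J G A B)
Page faults: 6.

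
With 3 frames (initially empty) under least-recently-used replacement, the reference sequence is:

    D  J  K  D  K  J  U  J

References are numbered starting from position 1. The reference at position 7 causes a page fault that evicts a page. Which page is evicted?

pos 1: D -> fault, frames {D}
pos 2: J -> fault, frames {D,J}
pos 3: K -> fault, frames {D,J,K}
pos 4: D -> hit
pos 5: K -> hit
pos 6: J -> hit
pos 7: U -> fault, evict D, frames {K,J,U}
At position 7, page D is evicted.

D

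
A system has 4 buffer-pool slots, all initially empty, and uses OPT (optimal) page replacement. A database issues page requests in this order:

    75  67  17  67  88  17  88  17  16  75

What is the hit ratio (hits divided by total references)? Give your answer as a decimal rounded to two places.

75 -> fault, frames (75)
67 -> fault, frames (75 67)
17 -> fault, frames (75 67 17)
67 -> hit
88 -> fault, frames (75 67 17 88)
17 -> hit
88 -> hit
17 -> hit
16 -> fault, evict 88, frames (75 67 17 16)
75 -> hit
Hits: 5 of 10 references → 5/10 = 0.5000.

0.50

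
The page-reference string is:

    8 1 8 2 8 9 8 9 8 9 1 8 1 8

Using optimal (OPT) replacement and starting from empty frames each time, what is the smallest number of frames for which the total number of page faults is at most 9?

2

f=1: 14 faults
f=2: 5 faults
f=3: 4 faults
f=4: 4 faults
Smallest f with faults ≤ 9 is 2.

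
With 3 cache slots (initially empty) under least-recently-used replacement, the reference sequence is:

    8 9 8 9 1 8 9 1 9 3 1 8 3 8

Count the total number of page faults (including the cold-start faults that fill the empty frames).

5

8 → miss, frames {8}
9 → miss, frames {8,9}
8 → hit
9 → hit
1 → miss, frames {8,9,1}
8 → hit
9 → hit
1 → hit
9 → hit
3 → miss, evict 8, frames {1,9,3}
1 → hit
8 → miss, evict 9, frames {3,1,8}
3 → hit
8 → hit
Page faults: 5.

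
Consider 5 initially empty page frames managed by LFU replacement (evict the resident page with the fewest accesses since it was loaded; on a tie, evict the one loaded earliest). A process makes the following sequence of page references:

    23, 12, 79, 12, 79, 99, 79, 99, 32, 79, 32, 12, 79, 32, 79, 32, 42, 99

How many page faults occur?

6

23: miss, frames [23]
12: miss, frames [23, 12]
79: miss, frames [23, 12, 79]
12: hit
79: hit
99: miss, frames [23, 12, 79, 99]
79: hit
99: hit
32: miss, frames [23, 12, 79, 99, 32]
79: hit
32: hit
12: hit
79: hit
32: hit
79: hit
32: hit
42: miss, evict 23, frames [12, 79, 99, 32, 42]
99: hit
Page faults: 6.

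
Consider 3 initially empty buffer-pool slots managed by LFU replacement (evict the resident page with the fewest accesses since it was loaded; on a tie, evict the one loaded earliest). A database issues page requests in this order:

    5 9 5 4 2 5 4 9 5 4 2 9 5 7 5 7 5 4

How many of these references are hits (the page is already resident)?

10

5 -> fault, frames (5)
9 -> fault, frames (5 9)
5 -> hit
4 -> fault, frames (5 9 4)
2 -> fault, evict 9, frames (5 4 2)
5 -> hit
4 -> hit
9 -> fault, evict 2, frames (5 4 9)
5 -> hit
4 -> hit
2 -> fault, evict 9, frames (5 4 2)
9 -> fault, evict 2, frames (5 4 9)
5 -> hit
7 -> fault, evict 9, frames (5 4 7)
5 -> hit
7 -> hit
5 -> hit
4 -> hit
Hits: 10.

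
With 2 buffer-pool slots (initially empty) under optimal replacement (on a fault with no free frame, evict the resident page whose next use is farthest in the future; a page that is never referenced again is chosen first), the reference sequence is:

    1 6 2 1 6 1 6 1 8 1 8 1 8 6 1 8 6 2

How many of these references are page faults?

1 -> fault, frames {1}
6 -> fault, frames {1,6}
2 -> fault, evict 6, frames {1,2}
1 -> hit
6 -> fault, evict 2, frames {1,6}
1 -> hit
6 -> hit
1 -> hit
8 -> fault, evict 6, frames {1,8}
1 -> hit
8 -> hit
1 -> hit
8 -> hit
6 -> fault, evict 8, frames {1,6}
1 -> hit
8 -> fault, evict 1, frames {6,8}
6 -> hit
2 -> fault, evict 8, frames {6,2}
Page faults: 8.

8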